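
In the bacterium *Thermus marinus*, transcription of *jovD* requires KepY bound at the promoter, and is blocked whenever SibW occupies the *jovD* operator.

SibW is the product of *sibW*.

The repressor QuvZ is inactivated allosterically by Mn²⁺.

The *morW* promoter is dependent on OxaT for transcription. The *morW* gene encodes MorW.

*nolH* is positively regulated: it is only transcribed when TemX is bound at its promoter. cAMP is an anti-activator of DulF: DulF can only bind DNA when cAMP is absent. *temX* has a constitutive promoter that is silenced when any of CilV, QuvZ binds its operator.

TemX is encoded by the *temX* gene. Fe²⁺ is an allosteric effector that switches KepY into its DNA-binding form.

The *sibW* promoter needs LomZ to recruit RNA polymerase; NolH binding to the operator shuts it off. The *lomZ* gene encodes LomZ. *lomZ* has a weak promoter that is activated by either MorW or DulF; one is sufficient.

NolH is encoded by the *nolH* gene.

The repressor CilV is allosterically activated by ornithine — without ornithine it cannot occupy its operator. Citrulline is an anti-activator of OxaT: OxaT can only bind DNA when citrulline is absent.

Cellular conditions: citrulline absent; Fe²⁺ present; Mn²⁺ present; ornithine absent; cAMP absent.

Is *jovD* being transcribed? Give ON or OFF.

Ornithine is absent, so CilV is inactive.
Mn²⁺ is present, so QuvZ is inactive.
With no repressor bound, *temX* is transcribed.
So TemX is produced and active.
No repressor is bound and TemX is active, so *nolH* is transcribed.
So NolH is produced and active.
Citrulline is absent, so OxaT is active.
No repressor is bound and OxaT is active, so *morW* is transcribed.
So MorW is produced and active.
cAMP is absent, so DulF is active.
Activator MorW is present, so *lomZ* is transcribed.
So LomZ is produced and active.
With repressor NolH bound, *sibW* is not transcribed.
So SibW is not produced.
Fe²⁺ is present, so KepY is active.
No repressor is bound and KepY is active, so *jovD* is transcribed.

ON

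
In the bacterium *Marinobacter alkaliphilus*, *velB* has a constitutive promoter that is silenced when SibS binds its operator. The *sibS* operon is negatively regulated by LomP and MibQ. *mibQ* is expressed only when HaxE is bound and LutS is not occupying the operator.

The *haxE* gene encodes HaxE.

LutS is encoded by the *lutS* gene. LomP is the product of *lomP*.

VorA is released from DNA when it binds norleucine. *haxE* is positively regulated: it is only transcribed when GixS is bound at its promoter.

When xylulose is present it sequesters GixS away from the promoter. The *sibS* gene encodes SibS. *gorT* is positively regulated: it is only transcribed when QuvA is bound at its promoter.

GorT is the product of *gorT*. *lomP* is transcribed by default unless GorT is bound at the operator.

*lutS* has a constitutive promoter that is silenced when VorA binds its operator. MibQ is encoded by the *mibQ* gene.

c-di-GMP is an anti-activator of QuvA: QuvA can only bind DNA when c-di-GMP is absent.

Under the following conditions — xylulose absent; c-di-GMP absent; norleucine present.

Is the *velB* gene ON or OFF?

OFF

c-di-GMP is absent, so QuvA is active.
No repressor is bound and QuvA is active, so *gorT* is transcribed.
So GorT is produced and active.
With repressor GorT bound, *lomP* is not transcribed.
So LomP is not produced.
Xylulose is absent, so GixS is active.
No repressor is bound and GixS is active, so *haxE* is transcribed.
So HaxE is produced and active.
Norleucine is present, so VorA is inactive.
With no repressor bound, *lutS* is transcribed.
So LutS is produced and active.
With repressor LutS bound, *mibQ* is not transcribed.
So MibQ is not produced.
With no repressor bound, *sibS* is transcribed.
So SibS is produced and active.
With repressor SibS bound, *velB* is not transcribed.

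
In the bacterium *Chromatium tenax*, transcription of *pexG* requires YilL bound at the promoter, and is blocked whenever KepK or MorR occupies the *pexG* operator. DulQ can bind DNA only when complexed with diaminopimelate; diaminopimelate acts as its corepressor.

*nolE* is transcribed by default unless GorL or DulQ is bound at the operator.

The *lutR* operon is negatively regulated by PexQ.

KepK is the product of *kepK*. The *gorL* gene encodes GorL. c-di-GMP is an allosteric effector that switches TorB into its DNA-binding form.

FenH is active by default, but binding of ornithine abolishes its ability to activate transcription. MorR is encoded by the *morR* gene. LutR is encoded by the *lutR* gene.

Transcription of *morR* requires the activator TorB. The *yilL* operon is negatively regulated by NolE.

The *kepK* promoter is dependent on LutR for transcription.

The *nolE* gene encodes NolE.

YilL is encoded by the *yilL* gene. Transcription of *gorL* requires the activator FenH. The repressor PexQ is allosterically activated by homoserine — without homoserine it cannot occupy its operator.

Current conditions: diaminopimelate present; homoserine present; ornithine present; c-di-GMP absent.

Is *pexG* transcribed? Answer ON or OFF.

ON

Homoserine is present, so PexQ is active.
With repressor PexQ bound, *lutR* is not transcribed.
So LutR is not produced.
Required activator LutR is absent, so *kepK* is not transcribed.
So KepK is not produced.
c-di-GMP is absent, so TorB is inactive.
Required activator TorB is absent, so *morR* is not transcribed.
So MorR is not produced.
Ornithine is present, so FenH is inactive.
Required activator FenH is absent, so *gorL* is not transcribed.
So GorL is not produced.
Diaminopimelate is present, so DulQ is active.
With repressor DulQ bound, *nolE* is not transcribed.
So NolE is not produced.
With no repressor bound, *yilL* is transcribed.
So YilL is produced and active.
No repressor is bound and YilL is active, so *pexG* is transcribed.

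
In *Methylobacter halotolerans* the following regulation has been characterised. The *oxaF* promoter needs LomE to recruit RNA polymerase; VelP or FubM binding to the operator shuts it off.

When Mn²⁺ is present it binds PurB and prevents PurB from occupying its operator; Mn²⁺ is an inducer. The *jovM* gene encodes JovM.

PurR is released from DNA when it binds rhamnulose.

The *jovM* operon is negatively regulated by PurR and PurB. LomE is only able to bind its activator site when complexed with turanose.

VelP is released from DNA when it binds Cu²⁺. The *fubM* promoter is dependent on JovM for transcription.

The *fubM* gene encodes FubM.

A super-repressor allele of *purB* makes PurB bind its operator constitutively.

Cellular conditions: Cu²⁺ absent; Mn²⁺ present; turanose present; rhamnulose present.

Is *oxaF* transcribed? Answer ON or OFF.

Turanose is present, so LomE is active.
Cu²⁺ is absent, so VelP is active.
Rhamnulose is present, so PurR is inactive.
PurB is constitutively active in this strain.
With repressor PurB bound, *jovM* is not transcribed.
So JovM is not produced.
Required activator JovM is absent, so *fubM* is not transcribed.
So FubM is not produced.
With repressor VelP bound, *oxaF* is not transcribed.

OFF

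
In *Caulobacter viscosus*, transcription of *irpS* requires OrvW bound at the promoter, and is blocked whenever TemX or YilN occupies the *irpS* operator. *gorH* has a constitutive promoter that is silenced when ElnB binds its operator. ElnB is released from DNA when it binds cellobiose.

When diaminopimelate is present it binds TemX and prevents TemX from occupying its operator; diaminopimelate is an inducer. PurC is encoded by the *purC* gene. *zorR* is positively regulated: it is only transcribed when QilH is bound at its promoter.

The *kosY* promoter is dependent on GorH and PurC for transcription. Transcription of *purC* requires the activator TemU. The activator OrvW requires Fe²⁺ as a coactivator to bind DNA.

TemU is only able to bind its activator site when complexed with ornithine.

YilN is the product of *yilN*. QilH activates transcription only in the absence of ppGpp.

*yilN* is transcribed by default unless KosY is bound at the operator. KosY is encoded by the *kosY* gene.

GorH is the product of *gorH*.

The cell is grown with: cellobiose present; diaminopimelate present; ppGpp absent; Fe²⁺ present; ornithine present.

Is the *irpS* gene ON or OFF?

ON

Diaminopimelate is present, so TemX is inactive.
Cellobiose is present, so ElnB is inactive.
With no repressor bound, *gorH* is transcribed.
So GorH is produced and active.
Ornithine is present, so TemU is active.
No repressor is bound and TemU is active, so *purC* is transcribed.
So PurC is produced and active.
No repressor is bound and GorH and PurC are active, so *kosY* is transcribed.
So KosY is produced and active.
With repressor KosY bound, *yilN* is not transcribed.
So YilN is not produced.
Fe²⁺ is present, so OrvW is active.
No repressor is bound and OrvW is active, so *irpS* is transcribed.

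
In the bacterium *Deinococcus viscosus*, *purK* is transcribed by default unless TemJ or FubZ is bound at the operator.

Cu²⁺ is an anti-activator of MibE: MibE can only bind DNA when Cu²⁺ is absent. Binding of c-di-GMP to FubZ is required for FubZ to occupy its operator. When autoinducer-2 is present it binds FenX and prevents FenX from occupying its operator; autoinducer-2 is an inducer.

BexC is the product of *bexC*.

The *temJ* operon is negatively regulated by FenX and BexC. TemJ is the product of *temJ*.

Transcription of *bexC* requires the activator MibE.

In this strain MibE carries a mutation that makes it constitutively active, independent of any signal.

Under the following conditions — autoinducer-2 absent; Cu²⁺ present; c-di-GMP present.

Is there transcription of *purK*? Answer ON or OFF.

Autoinducer-2 is absent, so FenX is active.
MibE is constitutively active in this strain.
No repressor is bound and MibE is active, so *bexC* is transcribed.
So BexC is produced and active.
With repressor FenX bound, *temJ* is not transcribed.
So TemJ is not produced.
c-di-GMP is present, so FubZ is active.
With repressor FubZ bound, *purK* is not transcribed.

OFF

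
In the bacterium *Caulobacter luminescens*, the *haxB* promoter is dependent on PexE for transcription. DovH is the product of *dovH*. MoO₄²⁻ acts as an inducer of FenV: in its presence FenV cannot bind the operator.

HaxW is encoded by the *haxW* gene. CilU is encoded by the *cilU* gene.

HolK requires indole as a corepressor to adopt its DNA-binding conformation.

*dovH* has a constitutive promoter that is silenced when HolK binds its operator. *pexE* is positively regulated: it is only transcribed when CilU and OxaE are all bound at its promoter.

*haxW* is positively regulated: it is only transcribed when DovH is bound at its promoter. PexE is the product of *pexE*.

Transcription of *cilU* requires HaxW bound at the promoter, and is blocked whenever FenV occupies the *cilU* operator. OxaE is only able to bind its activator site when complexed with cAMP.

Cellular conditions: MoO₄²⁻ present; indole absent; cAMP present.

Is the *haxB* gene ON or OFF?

Indole is absent, so HolK is inactive.
With no repressor bound, *dovH* is transcribed.
So DovH is produced and active.
No repressor is bound and DovH is active, so *haxW* is transcribed.
So HaxW is produced and active.
MoO₄²⁻ is present, so FenV is inactive.
No repressor is bound and HaxW is active, so *cilU* is transcribed.
So CilU is produced and active.
cAMP is present, so OxaE is active.
No repressor is bound and CilU and OxaE are active, so *pexE* is transcribed.
So PexE is produced and active.
No repressor is bound and PexE is active, so *haxB* is transcribed.

ON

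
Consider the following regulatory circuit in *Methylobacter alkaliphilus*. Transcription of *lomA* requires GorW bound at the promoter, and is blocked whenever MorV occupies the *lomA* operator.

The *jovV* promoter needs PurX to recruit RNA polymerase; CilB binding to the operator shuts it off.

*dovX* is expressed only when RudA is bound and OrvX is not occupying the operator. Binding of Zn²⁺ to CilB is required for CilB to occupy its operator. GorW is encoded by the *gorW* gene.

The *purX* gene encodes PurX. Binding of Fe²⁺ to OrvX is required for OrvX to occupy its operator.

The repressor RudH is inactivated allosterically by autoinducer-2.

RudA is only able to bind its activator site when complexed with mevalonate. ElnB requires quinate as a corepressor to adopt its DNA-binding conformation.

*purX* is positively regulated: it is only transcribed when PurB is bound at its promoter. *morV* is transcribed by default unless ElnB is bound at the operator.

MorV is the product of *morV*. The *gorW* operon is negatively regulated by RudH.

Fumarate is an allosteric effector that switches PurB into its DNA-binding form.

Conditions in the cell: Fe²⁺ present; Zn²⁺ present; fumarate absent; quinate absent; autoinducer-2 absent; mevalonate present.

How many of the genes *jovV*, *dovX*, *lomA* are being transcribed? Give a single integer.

Fumarate is absent, so PurB is inactive.
Required activator PurB is absent, so *purX* is not transcribed.
So PurX is not produced.
Zn²⁺ is present, so CilB is active.
With repressor CilB bound, *jovV* is not transcribed.
→ *jovV* is OFF.
Fe²⁺ is present, so OrvX is active.
Mevalonate is present, so RudA is active.
With repressor OrvX bound, *dovX* is not transcribed.
→ *dovX* is OFF.
Autoinducer-2 is absent, so RudH is active.
With repressor RudH bound, *gorW* is not transcribed.
So GorW is not produced.
Quinate is absent, so ElnB is inactive.
With no repressor bound, *morV* is transcribed.
So MorV is produced and active.
With repressor MorV bound, *lomA* is not transcribed.
→ *lomA* is OFF.
0 of the 3 genes are transcribed.

0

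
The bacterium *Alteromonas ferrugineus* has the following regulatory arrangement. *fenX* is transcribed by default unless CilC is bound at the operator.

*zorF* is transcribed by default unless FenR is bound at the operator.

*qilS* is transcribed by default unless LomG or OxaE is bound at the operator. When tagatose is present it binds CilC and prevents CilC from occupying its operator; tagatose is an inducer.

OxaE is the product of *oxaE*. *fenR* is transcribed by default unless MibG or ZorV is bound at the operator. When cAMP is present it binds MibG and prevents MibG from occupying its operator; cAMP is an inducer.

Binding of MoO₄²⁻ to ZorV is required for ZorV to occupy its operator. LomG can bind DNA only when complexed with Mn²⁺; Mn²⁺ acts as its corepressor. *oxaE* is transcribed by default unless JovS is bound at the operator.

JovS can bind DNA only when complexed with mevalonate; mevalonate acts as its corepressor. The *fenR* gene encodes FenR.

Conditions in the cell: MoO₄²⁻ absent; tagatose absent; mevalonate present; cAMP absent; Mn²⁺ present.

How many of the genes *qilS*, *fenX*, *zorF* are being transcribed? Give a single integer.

1

Mn²⁺ is present, so LomG is active.
Mevalonate is present, so JovS is active.
With repressor JovS bound, *oxaE* is not transcribed.
So OxaE is not produced.
With repressor LomG bound, *qilS* is not transcribed.
→ *qilS* is OFF.
Tagatose is absent, so CilC is active.
With repressor CilC bound, *fenX* is not transcribed.
→ *fenX* is OFF.
cAMP is absent, so MibG is active.
MoO₄²⁻ is absent, so ZorV is inactive.
With repressor MibG bound, *fenR* is not transcribed.
So FenR is not produced.
With no repressor bound, *zorF* is transcribed.
→ *zorF* is ON.
1 of the 3 genes is transcribed.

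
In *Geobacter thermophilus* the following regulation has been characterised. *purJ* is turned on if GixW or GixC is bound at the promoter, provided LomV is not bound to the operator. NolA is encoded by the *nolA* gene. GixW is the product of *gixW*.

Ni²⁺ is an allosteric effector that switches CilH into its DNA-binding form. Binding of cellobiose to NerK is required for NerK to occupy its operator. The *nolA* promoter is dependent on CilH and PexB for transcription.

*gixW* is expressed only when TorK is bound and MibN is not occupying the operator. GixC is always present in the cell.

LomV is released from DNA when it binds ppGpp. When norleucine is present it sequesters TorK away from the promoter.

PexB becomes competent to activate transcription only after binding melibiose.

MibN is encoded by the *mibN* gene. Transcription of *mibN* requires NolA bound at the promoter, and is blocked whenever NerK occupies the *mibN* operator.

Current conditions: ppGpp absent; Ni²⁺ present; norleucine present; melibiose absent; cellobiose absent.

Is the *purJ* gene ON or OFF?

OFF

ppGpp is absent, so LomV is active.
Norleucine is present, so TorK is inactive.
Ni²⁺ is present, so CilH is active.
Melibiose is absent, so PexB is inactive.
Required activator PexB is absent, so *nolA* is not transcribed.
So NolA is not produced.
Cellobiose is absent, so NerK is inactive.
Required activator NolA is absent, so *mibN* is not transcribed.
So MibN is not produced.
Required activator TorK is absent, so *gixW* is not transcribed.
So GixW is not produced.
GixC is produced constitutively and is active.
With repressor LomV bound, *purJ* is not transcribed.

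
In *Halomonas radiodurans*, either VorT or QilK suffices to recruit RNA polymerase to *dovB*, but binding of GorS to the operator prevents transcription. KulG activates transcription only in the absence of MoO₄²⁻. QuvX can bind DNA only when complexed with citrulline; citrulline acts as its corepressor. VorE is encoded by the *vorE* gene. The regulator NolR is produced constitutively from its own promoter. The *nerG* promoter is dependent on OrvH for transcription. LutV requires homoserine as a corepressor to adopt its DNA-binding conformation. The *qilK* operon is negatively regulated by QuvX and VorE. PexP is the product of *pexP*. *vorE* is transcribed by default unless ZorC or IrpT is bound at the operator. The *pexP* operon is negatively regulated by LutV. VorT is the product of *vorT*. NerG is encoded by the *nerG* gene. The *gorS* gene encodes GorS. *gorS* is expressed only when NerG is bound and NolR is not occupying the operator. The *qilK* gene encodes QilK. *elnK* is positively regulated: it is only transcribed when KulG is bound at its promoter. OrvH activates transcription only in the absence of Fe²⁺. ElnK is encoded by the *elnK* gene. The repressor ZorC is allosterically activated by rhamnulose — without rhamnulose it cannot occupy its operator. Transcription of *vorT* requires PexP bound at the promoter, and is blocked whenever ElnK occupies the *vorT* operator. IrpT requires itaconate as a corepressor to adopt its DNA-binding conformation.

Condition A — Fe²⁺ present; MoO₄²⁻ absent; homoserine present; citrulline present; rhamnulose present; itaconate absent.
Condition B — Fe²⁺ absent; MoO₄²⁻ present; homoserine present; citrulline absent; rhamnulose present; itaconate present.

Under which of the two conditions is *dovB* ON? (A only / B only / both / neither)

B only

Condition A:
NolR is produced constitutively and is active.
Fe²⁺ is present, so OrvH is inactive.
Required activator OrvH is absent, so *nerG* is not transcribed.
So NerG is not produced.
With repressor NolR bound, *gorS* is not transcribed.
So GorS is not produced.
MoO₄²⁻ is absent, so KulG is active.
No repressor is bound and KulG is active, so *elnK* is transcribed.
So ElnK is produced and active.
Homoserine is present, so LutV is active.
With repressor LutV bound, *pexP* is not transcribed.
So PexP is not produced.
With repressor ElnK bound, *vorT* is not transcribed.
So VorT is not produced.
Citrulline is present, so QuvX is active.
Rhamnulose is present, so ZorC is active.
Itaconate is absent, so IrpT is inactive.
With repressor ZorC bound, *vorE* is not transcribed.
So VorE is not produced.
With repressor QuvX bound, *qilK* is not transcribed.
So QilK is not produced.
No activator is available at the *dovB* promoter, so *dovB* is not transcribed.
→ *dovB* is OFF in A.
Condition B:
NolR is produced constitutively and is active.
Fe²⁺ is absent, so OrvH is active.
No repressor is bound and OrvH is active, so *nerG* is transcribed.
So NerG is produced and active.
With repressor NolR bound, *gorS* is not transcribed.
So GorS is not produced.
MoO₄²⁻ is present, so KulG is inactive.
Required activator KulG is absent, so *elnK* is not transcribed.
So ElnK is not produced.
Homoserine is present, so LutV is active.
With repressor LutV bound, *pexP* is not transcribed.
So PexP is not produced.
Required activator PexP is absent, so *vorT* is not transcribed.
So VorT is not produced.
Citrulline is absent, so QuvX is inactive.
Rhamnulose is present, so ZorC is active.
Itaconate is present, so IrpT is active.
With repressor ZorC bound, *vorE* is not transcribed.
So VorE is not produced.
With no repressor bound, *qilK* is transcribed.
So QilK is produced and active.
Activator QilK is present, so *dovB* is transcribed.
→ *dovB* is ON in B.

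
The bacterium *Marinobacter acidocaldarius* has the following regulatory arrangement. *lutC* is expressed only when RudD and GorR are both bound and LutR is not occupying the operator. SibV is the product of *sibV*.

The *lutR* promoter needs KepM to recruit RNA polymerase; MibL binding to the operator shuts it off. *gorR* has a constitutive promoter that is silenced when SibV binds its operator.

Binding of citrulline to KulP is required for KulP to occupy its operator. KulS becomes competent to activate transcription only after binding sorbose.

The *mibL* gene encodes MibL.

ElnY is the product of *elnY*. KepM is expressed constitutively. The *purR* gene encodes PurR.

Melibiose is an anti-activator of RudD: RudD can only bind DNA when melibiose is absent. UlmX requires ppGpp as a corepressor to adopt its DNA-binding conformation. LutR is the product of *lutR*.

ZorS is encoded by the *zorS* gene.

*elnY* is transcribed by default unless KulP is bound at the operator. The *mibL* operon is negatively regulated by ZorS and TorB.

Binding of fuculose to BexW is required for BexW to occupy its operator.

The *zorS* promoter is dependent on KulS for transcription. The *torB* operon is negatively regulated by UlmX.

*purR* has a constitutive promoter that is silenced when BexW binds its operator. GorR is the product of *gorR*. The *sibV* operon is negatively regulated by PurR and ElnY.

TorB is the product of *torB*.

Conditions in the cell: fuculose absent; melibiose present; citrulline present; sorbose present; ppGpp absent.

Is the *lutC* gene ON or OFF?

OFF

Melibiose is present, so RudD is inactive.
Sorbose is present, so KulS is active.
No repressor is bound and KulS is active, so *zorS* is transcribed.
So ZorS is produced and active.
ppGpp is absent, so UlmX is inactive.
With no repressor bound, *torB* is transcribed.
So TorB is produced and active.
With repressor ZorS bound, *mibL* is not transcribed.
So MibL is not produced.
KepM is produced constitutively and is active.
No repressor is bound and KepM is active, so *lutR* is transcribed.
So LutR is produced and active.
Fuculose is absent, so BexW is inactive.
With no repressor bound, *purR* is transcribed.
So PurR is produced and active.
Citrulline is present, so KulP is active.
With repressor KulP bound, *elnY* is not transcribed.
So ElnY is not produced.
With repressor PurR bound, *sibV* is not transcribed.
So SibV is not produced.
With no repressor bound, *gorR* is transcribed.
So GorR is produced and active.
With repressor LutR bound, *lutC* is not transcribed.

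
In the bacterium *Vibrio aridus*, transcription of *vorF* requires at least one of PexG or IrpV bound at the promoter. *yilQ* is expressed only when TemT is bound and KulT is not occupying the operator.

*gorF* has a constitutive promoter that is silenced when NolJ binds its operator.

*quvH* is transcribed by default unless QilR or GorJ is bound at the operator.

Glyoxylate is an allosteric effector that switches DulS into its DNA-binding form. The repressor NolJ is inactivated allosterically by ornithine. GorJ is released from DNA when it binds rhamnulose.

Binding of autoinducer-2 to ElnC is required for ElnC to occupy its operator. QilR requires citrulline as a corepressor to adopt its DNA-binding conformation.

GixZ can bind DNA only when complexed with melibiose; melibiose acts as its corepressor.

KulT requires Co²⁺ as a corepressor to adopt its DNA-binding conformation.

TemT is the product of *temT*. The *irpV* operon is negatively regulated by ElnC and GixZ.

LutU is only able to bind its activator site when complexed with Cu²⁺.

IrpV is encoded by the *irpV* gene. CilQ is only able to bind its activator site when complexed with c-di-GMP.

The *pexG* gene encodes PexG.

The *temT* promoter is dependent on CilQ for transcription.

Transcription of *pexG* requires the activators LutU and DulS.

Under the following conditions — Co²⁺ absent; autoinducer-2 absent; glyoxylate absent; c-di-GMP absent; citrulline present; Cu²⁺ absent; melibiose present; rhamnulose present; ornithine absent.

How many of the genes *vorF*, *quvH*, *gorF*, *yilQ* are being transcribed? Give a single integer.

Cu²⁺ is absent, so LutU is inactive.
Glyoxylate is absent, so DulS is inactive.
Required activator LutU is absent, so *pexG* is not transcribed.
So PexG is not produced.
Autoinducer-2 is absent, so ElnC is inactive.
Melibiose is present, so GixZ is active.
With repressor GixZ bound, *irpV* is not transcribed.
So IrpV is not produced.
No activator is available at the *vorF* promoter, so *vorF* is not transcribed.
→ *vorF* is OFF.
Citrulline is present, so QilR is active.
Rhamnulose is present, so GorJ is inactive.
With repressor QilR bound, *quvH* is not transcribed.
→ *quvH* is OFF.
Ornithine is absent, so NolJ is active.
With repressor NolJ bound, *gorF* is not transcribed.
→ *gorF* is OFF.
c-di-GMP is absent, so CilQ is inactive.
Required activator CilQ is absent, so *temT* is not transcribed.
So TemT is not produced.
Co²⁺ is absent, so KulT is inactive.
Required activator TemT is absent, so *yilQ* is not transcribed.
→ *yilQ* is OFF.
0 of the 4 genes are transcribed.

0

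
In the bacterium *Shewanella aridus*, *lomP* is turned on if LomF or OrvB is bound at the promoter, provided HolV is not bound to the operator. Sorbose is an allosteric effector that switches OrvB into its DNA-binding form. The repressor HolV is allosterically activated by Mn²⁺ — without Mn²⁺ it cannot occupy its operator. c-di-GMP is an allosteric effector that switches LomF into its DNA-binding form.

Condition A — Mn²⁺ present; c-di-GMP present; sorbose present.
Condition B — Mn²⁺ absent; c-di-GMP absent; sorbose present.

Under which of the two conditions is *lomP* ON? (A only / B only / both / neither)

Condition A:
Mn²⁺ is present, so HolV is active.
c-di-GMP is present, so LomF is active.
Sorbose is present, so OrvB is active.
With repressor HolV bound, *lomP* is not transcribed.
→ *lomP* is OFF in A.
Condition B:
Mn²⁺ is absent, so HolV is inactive.
c-di-GMP is absent, so LomF is inactive.
Sorbose is present, so OrvB is active.
Activator OrvB is present, so *lomP* is transcribed.
→ *lomP* is ON in B.

B only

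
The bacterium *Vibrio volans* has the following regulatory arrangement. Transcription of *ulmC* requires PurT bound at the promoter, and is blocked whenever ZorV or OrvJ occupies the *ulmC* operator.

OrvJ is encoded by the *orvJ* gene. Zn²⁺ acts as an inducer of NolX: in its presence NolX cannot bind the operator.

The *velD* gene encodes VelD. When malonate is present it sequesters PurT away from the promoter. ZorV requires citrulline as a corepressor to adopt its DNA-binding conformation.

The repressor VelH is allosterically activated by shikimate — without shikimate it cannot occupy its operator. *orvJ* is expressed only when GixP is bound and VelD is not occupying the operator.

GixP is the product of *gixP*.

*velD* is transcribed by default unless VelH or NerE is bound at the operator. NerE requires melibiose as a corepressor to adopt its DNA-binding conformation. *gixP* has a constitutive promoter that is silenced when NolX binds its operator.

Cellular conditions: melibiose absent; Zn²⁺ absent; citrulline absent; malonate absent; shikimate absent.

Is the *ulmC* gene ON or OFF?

Citrulline is absent, so ZorV is inactive.
Shikimate is absent, so VelH is inactive.
Melibiose is absent, so NerE is inactive.
With no repressor bound, *velD* is transcribed.
So VelD is produced and active.
Zn²⁺ is absent, so NolX is active.
With repressor NolX bound, *gixP* is not transcribed.
So GixP is not produced.
With repressor VelD bound, *orvJ* is not transcribed.
So OrvJ is not produced.
Malonate is absent, so PurT is active.
No repressor is bound and PurT is active, so *ulmC* is transcribed.

ON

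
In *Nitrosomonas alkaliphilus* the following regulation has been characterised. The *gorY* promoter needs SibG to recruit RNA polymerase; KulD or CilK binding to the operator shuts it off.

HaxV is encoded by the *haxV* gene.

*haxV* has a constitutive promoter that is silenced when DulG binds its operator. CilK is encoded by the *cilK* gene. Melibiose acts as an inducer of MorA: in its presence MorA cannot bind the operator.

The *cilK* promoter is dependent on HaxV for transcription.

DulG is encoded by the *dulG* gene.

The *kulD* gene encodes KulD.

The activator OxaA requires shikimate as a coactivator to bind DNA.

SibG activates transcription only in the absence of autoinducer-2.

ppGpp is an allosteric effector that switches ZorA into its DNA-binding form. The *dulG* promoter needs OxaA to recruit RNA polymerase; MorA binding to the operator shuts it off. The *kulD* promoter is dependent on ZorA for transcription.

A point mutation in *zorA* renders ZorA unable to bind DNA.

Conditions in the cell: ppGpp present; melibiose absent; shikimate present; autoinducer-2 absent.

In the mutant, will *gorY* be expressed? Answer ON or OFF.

ZorA is non-functional in this strain, so it has no effect.
Required activator ZorA is absent, so *kulD* is not transcribed.
So KulD is not produced.
Melibiose is absent, so MorA is active.
Shikimate is present, so OxaA is active.
With repressor MorA bound, *dulG* is not transcribed.
So DulG is not produced.
With no repressor bound, *haxV* is transcribed.
So HaxV is produced and active.
No repressor is bound and HaxV is active, so *cilK* is transcribed.
So CilK is produced and active.
Autoinducer-2 is absent, so SibG is active.
With repressor CilK bound, *gorY* is not transcribed.

OFF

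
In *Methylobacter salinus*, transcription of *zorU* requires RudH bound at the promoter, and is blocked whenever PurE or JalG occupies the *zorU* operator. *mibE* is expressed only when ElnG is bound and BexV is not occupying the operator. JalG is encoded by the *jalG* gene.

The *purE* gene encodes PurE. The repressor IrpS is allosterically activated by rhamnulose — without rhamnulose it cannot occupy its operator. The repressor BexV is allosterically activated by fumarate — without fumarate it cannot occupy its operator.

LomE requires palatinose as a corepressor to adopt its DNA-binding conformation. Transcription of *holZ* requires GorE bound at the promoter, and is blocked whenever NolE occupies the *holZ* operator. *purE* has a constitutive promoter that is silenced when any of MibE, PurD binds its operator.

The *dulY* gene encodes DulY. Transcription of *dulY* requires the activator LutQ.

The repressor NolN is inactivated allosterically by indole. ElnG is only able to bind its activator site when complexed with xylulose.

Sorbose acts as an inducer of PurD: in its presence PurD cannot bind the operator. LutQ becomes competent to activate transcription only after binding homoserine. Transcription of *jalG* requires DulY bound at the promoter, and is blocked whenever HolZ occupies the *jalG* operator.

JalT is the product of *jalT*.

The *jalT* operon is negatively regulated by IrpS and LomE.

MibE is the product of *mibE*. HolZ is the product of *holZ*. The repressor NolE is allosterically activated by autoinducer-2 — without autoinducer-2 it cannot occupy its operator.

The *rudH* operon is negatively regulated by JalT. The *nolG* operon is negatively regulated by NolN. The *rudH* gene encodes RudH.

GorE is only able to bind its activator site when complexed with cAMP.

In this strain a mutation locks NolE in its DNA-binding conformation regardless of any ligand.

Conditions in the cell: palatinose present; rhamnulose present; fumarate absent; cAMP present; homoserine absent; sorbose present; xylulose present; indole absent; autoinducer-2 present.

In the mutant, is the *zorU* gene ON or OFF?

Xylulose is present, so ElnG is active.
Fumarate is absent, so BexV is inactive.
No repressor is bound and ElnG is active, so *mibE* is transcribed.
So MibE is produced and active.
Sorbose is present, so PurD is inactive.
With repressor MibE bound, *purE* is not transcribed.
So PurE is not produced.
Rhamnulose is present, so IrpS is active.
Palatinose is present, so LomE is active.
With repressor IrpS bound, *jalT* is not transcribed.
So JalT is not produced.
With no repressor bound, *rudH* is transcribed.
So RudH is produced and active.
cAMP is present, so GorE is active.
NolE is constitutively active in this strain.
With repressor NolE bound, *holZ* is not transcribed.
So HolZ is not produced.
Homoserine is absent, so LutQ is inactive.
Required activator LutQ is absent, so *dulY* is not transcribed.
So DulY is not produced.
Required activator DulY is absent, so *jalG* is not transcribed.
So JalG is not produced.
No repressor is bound and RudH is active, so *zorU* is transcribed.

ON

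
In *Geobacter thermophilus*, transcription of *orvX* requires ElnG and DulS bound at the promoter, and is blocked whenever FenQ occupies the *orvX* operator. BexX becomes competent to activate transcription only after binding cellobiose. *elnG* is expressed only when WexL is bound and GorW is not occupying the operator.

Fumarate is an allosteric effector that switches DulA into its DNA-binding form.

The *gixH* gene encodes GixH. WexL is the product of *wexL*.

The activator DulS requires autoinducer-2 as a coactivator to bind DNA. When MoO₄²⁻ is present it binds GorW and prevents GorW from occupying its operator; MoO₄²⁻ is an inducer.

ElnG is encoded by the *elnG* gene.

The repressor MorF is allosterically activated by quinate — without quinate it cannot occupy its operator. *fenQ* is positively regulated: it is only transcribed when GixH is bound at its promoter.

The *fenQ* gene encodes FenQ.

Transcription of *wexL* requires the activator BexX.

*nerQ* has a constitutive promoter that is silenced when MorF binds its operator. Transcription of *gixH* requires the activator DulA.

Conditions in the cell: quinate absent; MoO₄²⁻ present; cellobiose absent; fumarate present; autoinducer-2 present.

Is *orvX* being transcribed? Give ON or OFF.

OFF

MoO₄²⁻ is present, so GorW is inactive.
Cellobiose is absent, so BexX is inactive.
Required activator BexX is absent, so *wexL* is not transcribed.
So WexL is not produced.
Required activator WexL is absent, so *elnG* is not transcribed.
So ElnG is not produced.
Autoinducer-2 is present, so DulS is active.
Fumarate is present, so DulA is active.
No repressor is bound and DulA is active, so *gixH* is transcribed.
So GixH is produced and active.
No repressor is bound and GixH is active, so *fenQ* is transcribed.
So FenQ is produced and active.
With repressor FenQ bound, *orvX* is not transcribed.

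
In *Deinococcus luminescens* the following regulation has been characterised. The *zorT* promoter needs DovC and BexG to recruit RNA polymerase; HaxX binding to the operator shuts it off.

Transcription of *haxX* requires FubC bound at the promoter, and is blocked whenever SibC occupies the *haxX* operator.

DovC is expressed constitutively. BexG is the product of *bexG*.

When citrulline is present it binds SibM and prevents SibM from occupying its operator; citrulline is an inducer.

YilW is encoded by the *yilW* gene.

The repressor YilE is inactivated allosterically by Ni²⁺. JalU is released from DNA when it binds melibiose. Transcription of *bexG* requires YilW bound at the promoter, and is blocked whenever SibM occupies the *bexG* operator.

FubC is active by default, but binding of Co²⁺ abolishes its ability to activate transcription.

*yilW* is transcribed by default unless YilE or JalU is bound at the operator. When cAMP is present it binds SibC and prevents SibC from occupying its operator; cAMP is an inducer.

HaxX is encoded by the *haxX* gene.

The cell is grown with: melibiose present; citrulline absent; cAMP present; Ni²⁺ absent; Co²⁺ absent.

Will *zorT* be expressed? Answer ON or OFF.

OFF

DovC is produced constitutively and is active.
Co²⁺ is absent, so FubC is active.
cAMP is present, so SibC is inactive.
No repressor is bound and FubC is active, so *haxX* is transcribed.
So HaxX is produced and active.
Citrulline is absent, so SibM is active.
Ni²⁺ is absent, so YilE is active.
Melibiose is present, so JalU is inactive.
With repressor YilE bound, *yilW* is not transcribed.
So YilW is not produced.
With repressor SibM bound, *bexG* is not transcribed.
So BexG is not produced.
With repressor HaxX bound, *zorT* is not transcribed.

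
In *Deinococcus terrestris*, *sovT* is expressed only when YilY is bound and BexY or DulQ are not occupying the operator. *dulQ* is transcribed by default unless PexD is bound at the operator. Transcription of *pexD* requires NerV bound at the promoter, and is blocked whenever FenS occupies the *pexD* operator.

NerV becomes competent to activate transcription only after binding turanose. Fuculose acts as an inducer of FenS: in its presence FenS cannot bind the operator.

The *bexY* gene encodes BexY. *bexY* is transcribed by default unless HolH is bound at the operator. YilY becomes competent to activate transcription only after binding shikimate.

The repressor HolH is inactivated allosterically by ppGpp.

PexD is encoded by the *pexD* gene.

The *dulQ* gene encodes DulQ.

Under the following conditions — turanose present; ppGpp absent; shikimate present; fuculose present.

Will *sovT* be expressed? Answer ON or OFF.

ON

Shikimate is present, so YilY is active.
ppGpp is absent, so HolH is active.
With repressor HolH bound, *bexY* is not transcribed.
So BexY is not produced.
Fuculose is present, so FenS is inactive.
Turanose is present, so NerV is active.
No repressor is bound and NerV is active, so *pexD* is transcribed.
So PexD is produced and active.
With repressor PexD bound, *dulQ* is not transcribed.
So DulQ is not produced.
No repressor is bound and YilY is active, so *sovT* is transcribed.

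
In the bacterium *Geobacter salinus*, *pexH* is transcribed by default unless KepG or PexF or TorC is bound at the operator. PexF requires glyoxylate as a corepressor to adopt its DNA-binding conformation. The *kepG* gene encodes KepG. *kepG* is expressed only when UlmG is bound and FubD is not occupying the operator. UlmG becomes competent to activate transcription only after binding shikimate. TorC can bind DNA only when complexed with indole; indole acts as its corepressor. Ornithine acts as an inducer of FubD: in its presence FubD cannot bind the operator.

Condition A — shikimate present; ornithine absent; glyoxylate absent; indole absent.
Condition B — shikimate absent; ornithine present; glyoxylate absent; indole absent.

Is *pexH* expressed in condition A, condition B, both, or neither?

Condition A:
Shikimate is present, so UlmG is active.
Ornithine is absent, so FubD is active.
With repressor FubD bound, *kepG* is not transcribed.
So KepG is not produced.
Glyoxylate is absent, so PexF is inactive.
Indole is absent, so TorC is inactive.
With no repressor bound, *pexH* is transcribed.
→ *pexH* is ON in A.
Condition B:
Shikimate is absent, so UlmG is inactive.
Ornithine is present, so FubD is inactive.
Required activator UlmG is absent, so *kepG* is not transcribed.
So KepG is not produced.
Glyoxylate is absent, so PexF is inactive.
Indole is absent, so TorC is inactive.
With no repressor bound, *pexH* is transcribed.
→ *pexH* is ON in B.

both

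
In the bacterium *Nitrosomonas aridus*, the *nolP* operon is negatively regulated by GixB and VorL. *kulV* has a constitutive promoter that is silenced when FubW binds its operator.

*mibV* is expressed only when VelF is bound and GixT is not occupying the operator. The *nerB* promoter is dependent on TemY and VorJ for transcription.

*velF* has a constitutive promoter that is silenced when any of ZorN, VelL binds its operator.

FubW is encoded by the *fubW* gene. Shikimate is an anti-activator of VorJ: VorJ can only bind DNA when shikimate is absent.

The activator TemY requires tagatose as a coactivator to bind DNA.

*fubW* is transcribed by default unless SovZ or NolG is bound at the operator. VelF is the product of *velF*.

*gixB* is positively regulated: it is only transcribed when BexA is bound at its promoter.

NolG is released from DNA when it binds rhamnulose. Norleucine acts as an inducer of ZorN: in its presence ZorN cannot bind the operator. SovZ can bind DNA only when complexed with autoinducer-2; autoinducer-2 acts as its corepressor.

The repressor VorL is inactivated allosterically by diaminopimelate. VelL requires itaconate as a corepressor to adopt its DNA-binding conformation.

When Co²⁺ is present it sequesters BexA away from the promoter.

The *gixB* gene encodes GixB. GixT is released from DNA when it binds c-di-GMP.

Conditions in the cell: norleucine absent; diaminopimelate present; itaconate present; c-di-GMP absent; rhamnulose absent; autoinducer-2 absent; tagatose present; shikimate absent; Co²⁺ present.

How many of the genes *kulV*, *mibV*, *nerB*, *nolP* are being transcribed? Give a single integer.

3

Autoinducer-2 is absent, so SovZ is inactive.
Rhamnulose is absent, so NolG is active.
With repressor NolG bound, *fubW* is not transcribed.
So FubW is not produced.
With no repressor bound, *kulV* is transcribed.
→ *kulV* is ON.
Norleucine is absent, so ZorN is active.
Itaconate is present, so VelL is active.
With repressor ZorN bound, *velF* is not transcribed.
So VelF is not produced.
c-di-GMP is absent, so GixT is active.
With repressor GixT bound, *mibV* is not transcribed.
→ *mibV* is OFF.
Tagatose is present, so TemY is active.
Shikimate is absent, so VorJ is active.
No repressor is bound and TemY and VorJ are active, so *nerB* is transcribed.
→ *nerB* is ON.
Co²⁺ is present, so BexA is inactive.
Required activator BexA is absent, so *gixB* is not transcribed.
So GixB is not produced.
Diaminopimelate is present, so VorL is inactive.
With no repressor bound, *nolP* is transcribed.
→ *nolP* is ON.
3 of the 4 genes are transcribed.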